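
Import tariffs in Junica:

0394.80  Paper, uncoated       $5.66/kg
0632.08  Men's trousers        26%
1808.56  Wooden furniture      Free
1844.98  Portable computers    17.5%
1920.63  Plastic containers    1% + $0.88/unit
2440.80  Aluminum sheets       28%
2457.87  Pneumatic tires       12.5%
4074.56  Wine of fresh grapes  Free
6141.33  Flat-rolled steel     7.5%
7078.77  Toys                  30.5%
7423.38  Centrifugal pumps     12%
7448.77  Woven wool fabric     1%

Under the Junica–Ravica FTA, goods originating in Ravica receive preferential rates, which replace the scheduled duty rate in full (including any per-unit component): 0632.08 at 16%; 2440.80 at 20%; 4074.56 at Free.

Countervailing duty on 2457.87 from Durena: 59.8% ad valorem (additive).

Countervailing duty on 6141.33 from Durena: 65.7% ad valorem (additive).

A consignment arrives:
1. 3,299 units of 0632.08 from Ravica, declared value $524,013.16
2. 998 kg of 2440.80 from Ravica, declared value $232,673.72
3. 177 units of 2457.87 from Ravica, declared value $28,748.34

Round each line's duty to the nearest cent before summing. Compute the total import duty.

Line 1 (0632.08, Ravica, 3,299 units, $524,013.16):
Base rate for 0632.08 is 26%.
Origin Ravica qualifies under the Junica–Ravica agreement and 0632.08 is covered: preferential rate 16% applies instead.
Duty = $524,013.16 × 16% = $83,842.11.
Line 2 (2440.80, Ravica, 998 kg, $232,673.72):
Base rate for 2440.80 is 28%.
Origin Ravica qualifies under the Junica–Ravica agreement and 2440.80 is covered: preferential rate 20% applies instead.
Duty = $232,673.72 × 20% = $46,534.74.
Line 3 (2457.87, Ravica, 177 units, $28,748.34):
Base rate for 2457.87 is 12.5%.
Origin Ravica is the FTA partner but 2457.87 is not on the preference list; base rate stands.
The additional-duty order on 2457.87 targets Durena, not Ravica; it does not apply.
Duty = $28,748.34 × 12.5% = $3,593.54.
Total = $83,842.11 + $46,534.74 + $3,593.54 = $133,970.39.

$133,970.39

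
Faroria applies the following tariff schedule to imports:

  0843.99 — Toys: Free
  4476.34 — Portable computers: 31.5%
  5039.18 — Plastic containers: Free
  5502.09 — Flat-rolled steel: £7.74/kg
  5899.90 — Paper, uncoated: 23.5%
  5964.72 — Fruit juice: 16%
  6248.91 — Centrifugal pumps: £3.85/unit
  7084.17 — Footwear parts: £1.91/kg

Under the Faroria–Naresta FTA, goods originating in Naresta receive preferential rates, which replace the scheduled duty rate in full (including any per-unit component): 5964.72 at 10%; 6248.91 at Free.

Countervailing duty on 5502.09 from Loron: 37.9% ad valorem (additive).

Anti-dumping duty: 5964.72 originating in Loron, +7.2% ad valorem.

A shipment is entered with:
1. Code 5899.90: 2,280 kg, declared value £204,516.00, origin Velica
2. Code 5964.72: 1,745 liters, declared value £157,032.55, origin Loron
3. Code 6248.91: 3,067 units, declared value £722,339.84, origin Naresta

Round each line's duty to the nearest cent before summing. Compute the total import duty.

Line 1 (5899.90, Velica, 2,280 kg, £204,516.00):
Base rate for 5899.90 is 23.5%.
Duty = £204,516.00 × 23.5% = £48,061.26.
Line 2 (5964.72, Loron, 1,745 liters, £157,032.55):
Base rate for 5964.72 is 16%.
5964.72 has an FTA preferential rate, but origin Loron is not Naresta; base rate stands.
Additional duty on 5964.72 from Loron: +7.2%. Applied ad valorem rate: 16% + 7.2% = 23.2%.
Duty = £157,032.55 × 23.2% = £36,431.55.
Line 3 (6248.91, Naresta, 3,067 units, £722,339.84):
Base rate for 6248.91 is £3.85/unit.
Origin Naresta qualifies under the Faroria–Naresta agreement and 6248.91 is covered: preferential rate Free applies instead.
Duty = £722,339.84 × 0% = £0.00.
Total = £48,061.26 + £36,431.55 + £0.00 = £84,492.81.

£84,492.81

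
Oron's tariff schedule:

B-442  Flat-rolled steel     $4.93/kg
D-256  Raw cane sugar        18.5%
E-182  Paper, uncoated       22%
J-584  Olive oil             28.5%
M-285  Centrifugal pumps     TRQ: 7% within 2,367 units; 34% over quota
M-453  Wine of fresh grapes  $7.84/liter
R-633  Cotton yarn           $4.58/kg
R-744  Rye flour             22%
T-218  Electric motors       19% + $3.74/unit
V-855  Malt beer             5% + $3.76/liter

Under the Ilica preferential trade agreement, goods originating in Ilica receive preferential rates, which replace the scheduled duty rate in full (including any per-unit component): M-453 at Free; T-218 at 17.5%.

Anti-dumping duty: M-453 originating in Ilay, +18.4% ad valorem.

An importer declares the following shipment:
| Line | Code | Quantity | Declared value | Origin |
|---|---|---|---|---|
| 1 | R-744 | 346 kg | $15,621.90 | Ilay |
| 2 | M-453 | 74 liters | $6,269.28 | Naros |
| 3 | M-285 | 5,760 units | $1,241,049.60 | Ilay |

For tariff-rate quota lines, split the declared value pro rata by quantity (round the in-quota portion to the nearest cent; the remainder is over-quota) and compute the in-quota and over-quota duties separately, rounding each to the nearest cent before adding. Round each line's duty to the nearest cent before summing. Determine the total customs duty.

Line 1 (R-744, Ilay, 346 kg, $15,621.90):
Base rate for R-744 is 22%.
Duty = $15,621.90 × 22% = $3,436.82.
Line 2 (M-453, Naros, 74 liters, $6,269.28):
Base rate for M-453 is $7.84/liter.
M-453 has an FTA preferential rate, but origin Naros is not Ilica; base rate stands.
The additional-duty order on M-453 targets Ilay, not Naros; it does not apply.
Duty = 74 × $7.84 = $580.16.
Line 3 (M-285, Ilay, 5,760 units, $1,241,049.60):
Code M-285 is under a tariff-rate quota (threshold 2,367 units). In-quota: 2,367 units at 7%; over-quota: 3,393 units at 34%.
Pro-rata value split: in-quota = $1,241,049.60 × 2,367/5,760 = $509,993.82; over-quota = $1,241,049.60 − $509,993.82 = $731,055.78.
In-quota duty = $509,993.82 × 7% = $35,699.57. Over-quota duty = $731,055.78 × 34% = $248,558.97.
Line duty = $35,699.57 + $248,558.97 = $284,258.54.
Total = $3,436.82 + $580.16 + $284,258.54 = $288,275.52.

$288,275.52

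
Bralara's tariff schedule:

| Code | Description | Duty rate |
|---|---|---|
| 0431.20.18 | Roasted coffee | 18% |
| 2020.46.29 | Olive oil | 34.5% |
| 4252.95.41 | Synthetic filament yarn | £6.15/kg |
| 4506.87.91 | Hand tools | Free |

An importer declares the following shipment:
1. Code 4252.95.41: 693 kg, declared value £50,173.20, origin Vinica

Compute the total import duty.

£4,261.95

Line 1 (4252.95.41, Vinica, 693 kg, £50,173.20):
Base rate for 4252.95.41 is £6.15/kg.
Duty = 693 × £6.15 = £4,261.95.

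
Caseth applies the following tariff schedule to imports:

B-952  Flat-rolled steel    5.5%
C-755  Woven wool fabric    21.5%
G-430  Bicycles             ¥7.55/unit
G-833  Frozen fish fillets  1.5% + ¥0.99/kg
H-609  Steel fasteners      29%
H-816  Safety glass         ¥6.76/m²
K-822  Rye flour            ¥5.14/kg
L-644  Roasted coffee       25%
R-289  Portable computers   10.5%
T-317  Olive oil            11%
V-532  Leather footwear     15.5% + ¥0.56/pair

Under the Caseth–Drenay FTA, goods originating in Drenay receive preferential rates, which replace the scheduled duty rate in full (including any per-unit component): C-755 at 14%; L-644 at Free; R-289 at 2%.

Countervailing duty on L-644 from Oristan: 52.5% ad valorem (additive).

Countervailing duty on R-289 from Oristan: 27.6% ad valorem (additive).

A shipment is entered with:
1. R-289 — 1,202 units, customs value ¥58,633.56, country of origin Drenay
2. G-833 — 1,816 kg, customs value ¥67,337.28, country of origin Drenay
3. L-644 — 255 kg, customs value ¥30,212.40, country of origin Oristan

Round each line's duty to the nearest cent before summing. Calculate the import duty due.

¥27,395.18

Line 1 (R-289, Drenay, 1,202 units, ¥58,633.56):
Base rate for R-289 is 10.5%.
Origin Drenay qualifies under the Caseth–Drenay agreement and R-289 is covered: preferential rate 2% applies instead.
The additional-duty order on R-289 targets Oristan, not Drenay; it does not apply.
Duty = ¥58,633.56 × 2% = ¥1,172.67.
Line 2 (G-833, Drenay, 1,816 kg, ¥67,337.28):
Base rate for G-833 is 1.5% + ¥0.99/kg.
Origin Drenay is the FTA partner but G-833 is not on the preference list; base rate stands.
Duty = ¥67,337.28 × 1.5% + 1,816 × ¥0.99 = ¥2,807.90.
Line 3 (L-644, Oristan, 255 kg, ¥30,212.40):
Base rate for L-644 is 25%.
L-644 has an FTA preferential rate, but origin Oristan is not Drenay; base rate stands.
Additional duty on L-644 from Oristan: +52.5%. Applied ad valorem rate: 25% + 52.5% = 77.5%.
Duty = ¥30,212.40 × 77.5% = ¥23,414.61.
Total = ¥1,172.67 + ¥2,807.90 + ¥23,414.61 = ¥27,395.18.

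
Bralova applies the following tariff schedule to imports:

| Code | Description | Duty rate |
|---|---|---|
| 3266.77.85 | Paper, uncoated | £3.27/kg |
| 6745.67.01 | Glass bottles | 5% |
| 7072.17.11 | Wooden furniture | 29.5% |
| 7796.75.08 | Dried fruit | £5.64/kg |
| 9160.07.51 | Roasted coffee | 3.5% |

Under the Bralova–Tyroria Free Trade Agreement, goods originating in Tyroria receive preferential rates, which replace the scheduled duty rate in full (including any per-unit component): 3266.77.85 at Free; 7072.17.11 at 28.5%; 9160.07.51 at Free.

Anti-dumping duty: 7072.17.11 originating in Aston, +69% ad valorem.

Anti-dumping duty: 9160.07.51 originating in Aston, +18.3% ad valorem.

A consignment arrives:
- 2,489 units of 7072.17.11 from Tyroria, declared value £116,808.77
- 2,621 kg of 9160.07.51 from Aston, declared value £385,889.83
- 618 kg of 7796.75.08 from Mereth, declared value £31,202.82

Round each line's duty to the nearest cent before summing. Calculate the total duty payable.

Line 1 (7072.17.11, Tyroria, 2,489 units, £116,808.77):
Base rate for 7072.17.11 is 29.5%.
Origin Tyroria qualifies under the Bralova–Tyroria agreement and 7072.17.11 is covered: preferential rate 28.5% applies instead.
The additional-duty order on 7072.17.11 targets Aston, not Tyroria; it does not apply.
Duty = £116,808.77 × 28.5% = £33,290.50.
Line 2 (9160.07.51, Aston, 2,621 kg, £385,889.83):
Base rate for 9160.07.51 is 3.5%.
9160.07.51 has an FTA preferential rate, but origin Aston is not Tyroria; base rate stands.
Additional duty on 9160.07.51 from Aston: +18.3%. Applied ad valorem rate: 3.5% + 18.3% = 21.8%.
Duty = £385,889.83 × 21.8% = £84,123.98.
Line 3 (7796.75.08, Mereth, 618 kg, £31,202.82):
Base rate for 7796.75.08 is £5.64/kg.
Duty = 618 × £5.64 = £3,485.52.
Total = £33,290.50 + £84,123.98 + £3,485.52 = £120,900.00.

£120,900.00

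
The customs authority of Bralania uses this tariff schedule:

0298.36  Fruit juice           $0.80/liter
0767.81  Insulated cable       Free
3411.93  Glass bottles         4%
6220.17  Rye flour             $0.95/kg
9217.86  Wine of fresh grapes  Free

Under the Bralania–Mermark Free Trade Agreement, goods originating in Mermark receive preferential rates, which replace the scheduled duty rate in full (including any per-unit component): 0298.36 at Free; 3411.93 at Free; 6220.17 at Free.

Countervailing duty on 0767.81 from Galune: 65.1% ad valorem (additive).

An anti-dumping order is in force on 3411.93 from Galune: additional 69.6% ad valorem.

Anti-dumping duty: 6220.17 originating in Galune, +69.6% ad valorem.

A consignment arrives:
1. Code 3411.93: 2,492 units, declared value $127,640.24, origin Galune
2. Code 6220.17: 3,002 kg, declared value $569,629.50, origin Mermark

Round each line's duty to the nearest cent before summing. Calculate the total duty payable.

Line 1 (3411.93, Galune, 2,492 units, $127,640.24):
Base rate for 3411.93 is 4%.
3411.93 has an FTA preferential rate, but origin Galune is not Mermark; base rate stands.
Additional duty on 3411.93 from Galune: +69.6%. Applied ad valorem rate: 4% + 69.6% = 73.6%.
Duty = $127,640.24 × 73.6% = $93,943.22.
Line 2 (6220.17, Mermark, 3,002 kg, $569,629.50):
Base rate for 6220.17 is $0.95/kg.
Origin Mermark qualifies under the Bralania–Mermark agreement and 6220.17 is covered: preferential rate Free applies instead.
The additional-duty order on 6220.17 targets Galune, not Mermark; it does not apply.
Duty = $569,629.50 × 0% = $0.00.
Total = $93,943.22 + $0.00 = $93,943.22.

$93,943.22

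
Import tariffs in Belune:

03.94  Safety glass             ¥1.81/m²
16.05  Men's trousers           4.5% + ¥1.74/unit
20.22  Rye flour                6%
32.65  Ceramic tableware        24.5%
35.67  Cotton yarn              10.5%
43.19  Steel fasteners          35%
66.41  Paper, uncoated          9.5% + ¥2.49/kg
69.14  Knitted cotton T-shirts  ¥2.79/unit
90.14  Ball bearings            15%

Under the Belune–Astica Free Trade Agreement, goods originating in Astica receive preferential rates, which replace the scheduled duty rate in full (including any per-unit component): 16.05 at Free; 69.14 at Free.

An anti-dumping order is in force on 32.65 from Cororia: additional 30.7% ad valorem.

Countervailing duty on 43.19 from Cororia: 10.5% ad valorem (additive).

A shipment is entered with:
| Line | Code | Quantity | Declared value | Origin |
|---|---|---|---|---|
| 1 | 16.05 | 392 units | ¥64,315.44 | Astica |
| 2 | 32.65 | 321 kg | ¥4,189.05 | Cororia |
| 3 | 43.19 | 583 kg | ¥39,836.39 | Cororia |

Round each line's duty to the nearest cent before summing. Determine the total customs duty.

Line 1 (16.05, Astica, 392 units, ¥64,315.44):
Base rate for 16.05 is 4.5% + ¥1.74/unit.
Origin Astica qualifies under the Belune–Astica agreement and 16.05 is covered: preferential rate Free applies instead.
Duty = ¥64,315.44 × 0% = ¥0.00.
Line 2 (32.65, Cororia, 321 kg, ¥4,189.05):
Base rate for 32.65 is 24.5%.
Additional duty on 32.65 from Cororia: +30.7%. Applied ad valorem rate: 24.5% + 30.7% = 55.2%.
Duty = ¥4,189.05 × 55.2% = ¥2,312.36.
Line 3 (43.19, Cororia, 583 kg, ¥39,836.39):
Base rate for 43.19 is 35%.
Additional duty on 43.19 from Cororia: +10.5%. Applied ad valorem rate: 35% + 10.5% = 45.5%.
Duty = ¥39,836.39 × 45.5% = ¥18,125.56.
Total = ¥0.00 + ¥2,312.36 + ¥18,125.56 = ¥20,437.92.

¥20,437.92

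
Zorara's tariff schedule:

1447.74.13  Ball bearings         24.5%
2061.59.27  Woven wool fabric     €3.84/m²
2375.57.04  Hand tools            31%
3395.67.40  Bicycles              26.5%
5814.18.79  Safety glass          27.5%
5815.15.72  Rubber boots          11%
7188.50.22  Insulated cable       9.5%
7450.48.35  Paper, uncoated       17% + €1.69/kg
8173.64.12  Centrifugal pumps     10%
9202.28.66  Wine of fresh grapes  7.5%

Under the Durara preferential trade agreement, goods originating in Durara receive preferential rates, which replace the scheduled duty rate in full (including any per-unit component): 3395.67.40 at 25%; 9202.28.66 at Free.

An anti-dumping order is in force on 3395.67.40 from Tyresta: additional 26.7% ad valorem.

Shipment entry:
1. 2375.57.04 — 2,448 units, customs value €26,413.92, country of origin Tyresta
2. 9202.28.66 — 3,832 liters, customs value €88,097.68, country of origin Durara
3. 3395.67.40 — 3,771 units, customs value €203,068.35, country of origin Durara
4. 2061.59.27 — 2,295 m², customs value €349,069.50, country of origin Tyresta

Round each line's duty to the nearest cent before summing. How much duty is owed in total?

€67,768.21

Line 1 (2375.57.04, Tyresta, 2,448 units, €26,413.92):
Base rate for 2375.57.04 is 31%.
Duty = €26,413.92 × 31% = €8,188.32.
Line 2 (9202.28.66, Durara, 3,832 liters, €88,097.68):
Base rate for 9202.28.66 is 7.5%.
Origin Durara qualifies under the Zorara–Durara agreement and 9202.28.66 is covered: preferential rate Free applies instead.
Duty = €88,097.68 × 0% = €0.00.
Line 3 (3395.67.40, Durara, 3,771 units, €203,068.35):
Base rate for 3395.67.40 is 26.5%.
Origin Durara qualifies under the Zorara–Durara agreement and 3395.67.40 is covered: preferential rate 25% applies instead.
The additional-duty order on 3395.67.40 targets Tyresta, not Durara; it does not apply.
Duty = €203,068.35 × 25% = €50,767.09.
Line 4 (2061.59.27, Tyresta, 2,295 m², €349,069.50):
Base rate for 2061.59.27 is €3.84/m².
Duty = 2,295 × €3.84 = €8,812.80.
Total = €8,188.32 + €0.00 + €50,767.09 + €8,812.80 = €67,768.21.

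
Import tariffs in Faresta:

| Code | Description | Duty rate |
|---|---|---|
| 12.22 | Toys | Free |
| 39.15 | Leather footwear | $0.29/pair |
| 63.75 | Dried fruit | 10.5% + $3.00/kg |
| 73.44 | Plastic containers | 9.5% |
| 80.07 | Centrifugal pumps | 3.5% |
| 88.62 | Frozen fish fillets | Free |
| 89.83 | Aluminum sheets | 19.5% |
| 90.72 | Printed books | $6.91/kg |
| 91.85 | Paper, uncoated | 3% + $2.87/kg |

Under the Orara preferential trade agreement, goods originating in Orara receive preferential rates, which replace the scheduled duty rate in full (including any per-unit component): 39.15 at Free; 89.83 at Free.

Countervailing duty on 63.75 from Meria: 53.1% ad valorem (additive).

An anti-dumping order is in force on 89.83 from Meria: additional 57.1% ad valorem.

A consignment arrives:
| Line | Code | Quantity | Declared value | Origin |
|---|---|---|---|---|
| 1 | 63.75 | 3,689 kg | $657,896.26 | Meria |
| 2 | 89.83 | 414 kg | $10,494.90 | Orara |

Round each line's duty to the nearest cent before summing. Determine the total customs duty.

$429,489.02

Line 1 (63.75, Meria, 3,689 kg, $657,896.26):
Base rate for 63.75 is 10.5% + $3.00/kg.
Additional duty on 63.75 from Meria: +53.1%. Applied ad valorem rate: 10.5% + 53.1% = 63.6%.
Duty = $657,896.26 × 63.6% + 3,689 × $3.00 = $429,489.02.
Line 2 (89.83, Orara, 414 kg, $10,494.90):
Base rate for 89.83 is 19.5%.
Origin Orara qualifies under the Faresta–Orara agreement and 89.83 is covered: preferential rate Free applies instead.
The additional-duty order on 89.83 targets Meria, not Orara; it does not apply.
Duty = $10,494.90 × 0% = $0.00.
Total = $429,489.02 + $0.00 = $429,489.02.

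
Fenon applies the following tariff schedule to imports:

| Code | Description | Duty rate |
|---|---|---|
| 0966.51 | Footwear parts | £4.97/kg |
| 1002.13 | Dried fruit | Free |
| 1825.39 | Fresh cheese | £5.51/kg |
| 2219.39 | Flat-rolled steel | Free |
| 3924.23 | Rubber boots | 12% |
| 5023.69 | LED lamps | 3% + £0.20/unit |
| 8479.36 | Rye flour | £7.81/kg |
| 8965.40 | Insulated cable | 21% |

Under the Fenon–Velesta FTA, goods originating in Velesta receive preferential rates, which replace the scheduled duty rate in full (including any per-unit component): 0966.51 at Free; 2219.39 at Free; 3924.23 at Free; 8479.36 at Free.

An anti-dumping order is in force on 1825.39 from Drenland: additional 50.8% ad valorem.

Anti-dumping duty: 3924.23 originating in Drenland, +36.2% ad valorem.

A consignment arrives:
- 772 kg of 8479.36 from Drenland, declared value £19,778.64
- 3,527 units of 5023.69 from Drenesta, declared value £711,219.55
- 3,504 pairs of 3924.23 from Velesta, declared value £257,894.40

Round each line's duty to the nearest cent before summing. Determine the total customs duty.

£28,071.31

Line 1 (8479.36, Drenland, 772 kg, £19,778.64):
Base rate for 8479.36 is £7.81/kg.
8479.36 has an FTA preferential rate, but origin Drenland is not Velesta; base rate stands.
Duty = 772 × £7.81 = £6,029.32.
Line 2 (5023.69, Drenesta, 3,527 units, £711,219.55):
Base rate for 5023.69 is 3% + £0.20/unit.
Duty = £711,219.55 × 3% + 3,527 × £0.20 = £22,041.99.
Line 3 (3924.23, Velesta, 3,504 pairs, £257,894.40):
Base rate for 3924.23 is 12%.
Origin Velesta qualifies under the Fenon–Velesta agreement and 3924.23 is covered: preferential rate Free applies instead.
The additional-duty order on 3924.23 targets Drenland, not Velesta; it does not apply.
Duty = £257,894.40 × 0% = £0.00.
Total = £6,029.32 + £22,041.99 + £0.00 = £28,071.31.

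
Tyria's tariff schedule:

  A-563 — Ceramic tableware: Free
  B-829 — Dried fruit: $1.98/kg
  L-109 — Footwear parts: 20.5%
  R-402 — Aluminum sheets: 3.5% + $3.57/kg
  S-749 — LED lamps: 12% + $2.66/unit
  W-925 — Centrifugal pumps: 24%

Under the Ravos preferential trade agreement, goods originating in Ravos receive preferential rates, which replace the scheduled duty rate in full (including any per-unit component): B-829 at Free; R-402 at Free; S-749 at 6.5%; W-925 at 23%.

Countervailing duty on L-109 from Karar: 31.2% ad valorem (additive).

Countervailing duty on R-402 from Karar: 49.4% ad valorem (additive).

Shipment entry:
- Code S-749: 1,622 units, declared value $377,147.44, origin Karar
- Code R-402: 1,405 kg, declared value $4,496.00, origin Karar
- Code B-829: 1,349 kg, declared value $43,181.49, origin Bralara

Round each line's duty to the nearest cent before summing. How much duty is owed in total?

Line 1 (S-749, Karar, 1,622 units, $377,147.44):
Base rate for S-749 is 12% + $2.66/unit.
S-749 has an FTA preferential rate, but origin Karar is not Ravos; base rate stands.
Duty = $377,147.44 × 12% + 1,622 × $2.66 = $49,572.21.
Line 2 (R-402, Karar, 1,405 kg, $4,496.00):
Base rate for R-402 is 3.5% + $3.57/kg.
R-402 has an FTA preferential rate, but origin Karar is not Ravos; base rate stands.
Additional duty on R-402 from Karar: +49.4%. Applied ad valorem rate: 3.5% + 49.4% = 52.9%.
Duty = $4,496.00 × 52.9% + 1,405 × $3.57 = $7,394.23.
Line 3 (B-829, Bralara, 1,349 kg, $43,181.49):
Base rate for B-829 is $1.98/kg.
B-829 has an FTA preferential rate, but origin Bralara is not Ravos; base rate stands.
Duty = 1,349 × $1.98 = $2,671.02.
Total = $49,572.21 + $7,394.23 + $2,671.02 = $59,637.46.

$59,637.46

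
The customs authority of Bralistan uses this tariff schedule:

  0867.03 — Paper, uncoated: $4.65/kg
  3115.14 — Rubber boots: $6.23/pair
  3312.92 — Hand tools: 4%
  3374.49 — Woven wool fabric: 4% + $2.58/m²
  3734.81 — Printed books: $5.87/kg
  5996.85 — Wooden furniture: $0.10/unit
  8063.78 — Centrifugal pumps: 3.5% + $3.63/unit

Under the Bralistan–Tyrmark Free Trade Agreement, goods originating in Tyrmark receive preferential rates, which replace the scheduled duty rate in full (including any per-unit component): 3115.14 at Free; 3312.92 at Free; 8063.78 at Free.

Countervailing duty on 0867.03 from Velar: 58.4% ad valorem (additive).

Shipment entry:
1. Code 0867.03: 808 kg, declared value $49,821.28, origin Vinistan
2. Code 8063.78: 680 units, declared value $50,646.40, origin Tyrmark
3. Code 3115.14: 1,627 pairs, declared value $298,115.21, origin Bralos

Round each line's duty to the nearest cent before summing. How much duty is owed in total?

$13,893.41

Line 1 (0867.03, Vinistan, 808 kg, $49,821.28):
Base rate for 0867.03 is $4.65/kg.
The additional-duty order on 0867.03 targets Velar, not Vinistan; it does not apply.
Duty = 808 × $4.65 = $3,757.20.
Line 2 (8063.78, Tyrmark, 680 units, $50,646.40):
Base rate for 8063.78 is 3.5% + $3.63/unit.
Origin Tyrmark qualifies under the Bralistan–Tyrmark agreement and 8063.78 is covered: preferential rate Free applies instead.
Duty = $50,646.40 × 0% = $0.00.
Line 3 (3115.14, Bralos, 1,627 pairs, $298,115.21):
Base rate for 3115.14 is $6.23/pair.
3115.14 has an FTA preferential rate, but origin Bralos is not Tyrmark; base rate stands.
Duty = 1,627 × $6.23 = $10,136.21.
Total = $3,757.20 + $0.00 + $10,136.21 = $13,893.41.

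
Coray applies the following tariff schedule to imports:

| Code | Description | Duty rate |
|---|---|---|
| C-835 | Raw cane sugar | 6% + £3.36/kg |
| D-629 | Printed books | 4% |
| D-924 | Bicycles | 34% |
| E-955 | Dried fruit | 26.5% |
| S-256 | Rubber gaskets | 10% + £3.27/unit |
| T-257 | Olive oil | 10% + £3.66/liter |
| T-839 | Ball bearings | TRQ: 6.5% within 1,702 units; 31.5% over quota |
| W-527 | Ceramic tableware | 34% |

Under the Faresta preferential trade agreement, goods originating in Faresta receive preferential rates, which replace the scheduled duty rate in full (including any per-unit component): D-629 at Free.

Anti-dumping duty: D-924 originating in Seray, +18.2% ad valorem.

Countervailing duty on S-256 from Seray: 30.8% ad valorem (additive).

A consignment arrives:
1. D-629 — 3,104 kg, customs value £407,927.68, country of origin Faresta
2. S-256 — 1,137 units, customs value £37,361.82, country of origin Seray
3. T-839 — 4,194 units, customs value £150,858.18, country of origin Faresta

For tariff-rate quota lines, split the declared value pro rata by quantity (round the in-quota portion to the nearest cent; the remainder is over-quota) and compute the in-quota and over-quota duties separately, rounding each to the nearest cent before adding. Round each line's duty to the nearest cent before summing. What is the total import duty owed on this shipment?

Line 1 (D-629, Faresta, 3,104 kg, £407,927.68):
Base rate for D-629 is 4%.
Origin Faresta qualifies under the Coray–Faresta agreement and D-629 is covered: preferential rate Free applies instead.
Duty = £407,927.68 × 0% = £0.00.
Line 2 (S-256, Seray, 1,137 units, £37,361.82):
Base rate for S-256 is 10% + £3.27/unit.
Additional duty on S-256 from Seray: +30.8%. Applied ad valorem rate: 10% + 30.8% = 40.8%.
Duty = £37,361.82 × 40.8% + 1,137 × £3.27 = £18,961.61.
Line 3 (T-839, Faresta, 4,194 units, £150,858.18):
Code T-839 is under a tariff-rate quota (threshold 1,702 units). In-quota: 1,702 units at 6.5%; over-quota: 2,492 units at 31.5%.
Pro-rata value split: in-quota = £150,858.18 × 1,702/4,194 = £61,220.94; over-quota = £150,858.18 − £61,220.94 = £89,637.24.
In-quota duty = £61,220.94 × 6.5% = £3,979.36. Over-quota duty = £89,637.24 × 31.5% = £28,235.73.
Line duty = £3,979.36 + £28,235.73 = £32,215.09.
Total = £0.00 + £18,961.61 + £32,215.09 = £51,176.70.

£51,176.70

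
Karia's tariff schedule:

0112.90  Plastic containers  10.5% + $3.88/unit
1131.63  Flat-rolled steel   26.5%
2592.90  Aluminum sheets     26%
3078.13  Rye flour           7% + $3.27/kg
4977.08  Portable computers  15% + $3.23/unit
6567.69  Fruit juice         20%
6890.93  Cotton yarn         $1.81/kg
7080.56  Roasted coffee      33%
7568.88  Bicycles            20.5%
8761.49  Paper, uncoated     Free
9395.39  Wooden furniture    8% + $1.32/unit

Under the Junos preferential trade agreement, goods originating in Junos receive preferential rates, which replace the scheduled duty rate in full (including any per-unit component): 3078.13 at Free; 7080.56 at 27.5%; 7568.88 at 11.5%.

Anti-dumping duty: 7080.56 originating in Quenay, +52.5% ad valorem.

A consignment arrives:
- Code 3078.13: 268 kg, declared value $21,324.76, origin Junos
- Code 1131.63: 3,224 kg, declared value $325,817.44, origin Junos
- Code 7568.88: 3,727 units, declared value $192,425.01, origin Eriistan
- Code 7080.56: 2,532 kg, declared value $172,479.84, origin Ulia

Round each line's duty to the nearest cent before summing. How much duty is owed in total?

$182,707.10

Line 1 (3078.13, Junos, 268 kg, $21,324.76):
Base rate for 3078.13 is 7% + $3.27/kg.
Origin Junos qualifies under the Karia–Junos agreement and 3078.13 is covered: preferential rate Free applies instead.
Duty = $21,324.76 × 0% = $0.00.
Line 2 (1131.63, Junos, 3,224 kg, $325,817.44):
Base rate for 1131.63 is 26.5%.
Origin Junos is the FTA partner but 1131.63 is not on the preference list; base rate stands.
Duty = $325,817.44 × 26.5% = $86,341.62.
Line 3 (7568.88, Eriistan, 3,727 units, $192,425.01):
Base rate for 7568.88 is 20.5%.
7568.88 has an FTA preferential rate, but origin Eriistan is not Junos; base rate stands.
Duty = $192,425.01 × 20.5% = $39,447.13.
Line 4 (7080.56, Ulia, 2,532 kg, $172,479.84):
Base rate for 7080.56 is 33%.
7080.56 has an FTA preferential rate, but origin Ulia is not Junos; base rate stands.
The additional-duty order on 7080.56 targets Quenay, not Ulia; it does not apply.
Duty = $172,479.84 × 33% = $56,918.35.
Total = $0.00 + $86,341.62 + $39,447.13 + $56,918.35 = $182,707.10.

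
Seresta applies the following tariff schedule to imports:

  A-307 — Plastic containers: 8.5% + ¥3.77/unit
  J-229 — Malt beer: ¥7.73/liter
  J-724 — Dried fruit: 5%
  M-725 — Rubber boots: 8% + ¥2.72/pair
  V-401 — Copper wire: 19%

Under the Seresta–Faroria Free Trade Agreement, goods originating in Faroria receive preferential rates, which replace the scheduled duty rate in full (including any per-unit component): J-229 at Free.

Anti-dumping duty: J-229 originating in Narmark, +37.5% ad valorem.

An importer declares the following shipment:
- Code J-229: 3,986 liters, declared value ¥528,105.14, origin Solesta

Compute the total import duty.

Line 1 (J-229, Solesta, 3,986 liters, ¥528,105.14):
Base rate for J-229 is ¥7.73/liter.
J-229 has an FTA preferential rate, but origin Solesta is not Faroria; base rate stands.
The additional-duty order on J-229 targets Narmark, not Solesta; it does not apply.
Duty = 3,986 × ¥7.73 = ¥30,811.78.

¥30,811.78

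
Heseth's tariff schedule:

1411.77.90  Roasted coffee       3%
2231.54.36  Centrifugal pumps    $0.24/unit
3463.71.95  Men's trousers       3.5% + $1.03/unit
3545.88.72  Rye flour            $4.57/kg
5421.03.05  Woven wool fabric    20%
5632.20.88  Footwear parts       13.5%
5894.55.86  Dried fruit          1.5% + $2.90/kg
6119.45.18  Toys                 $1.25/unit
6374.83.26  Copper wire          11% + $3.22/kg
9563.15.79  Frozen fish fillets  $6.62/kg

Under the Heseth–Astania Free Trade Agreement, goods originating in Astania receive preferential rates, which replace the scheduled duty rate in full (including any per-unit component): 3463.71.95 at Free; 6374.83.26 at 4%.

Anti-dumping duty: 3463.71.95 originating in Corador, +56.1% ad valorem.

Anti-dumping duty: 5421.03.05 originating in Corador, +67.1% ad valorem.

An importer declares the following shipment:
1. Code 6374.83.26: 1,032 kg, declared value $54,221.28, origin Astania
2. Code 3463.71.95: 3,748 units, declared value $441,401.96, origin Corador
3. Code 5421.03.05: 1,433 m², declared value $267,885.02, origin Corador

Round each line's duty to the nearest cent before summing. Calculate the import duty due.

$502,432.71

Line 1 (6374.83.26, Astania, 1,032 kg, $54,221.28):
Base rate for 6374.83.26 is 11% + $3.22/kg.
Origin Astania qualifies under the Heseth–Astania agreement and 6374.83.26 is covered: preferential rate 4% applies instead.
Duty = $54,221.28 × 4% = $2,168.85.
Line 2 (3463.71.95, Corador, 3,748 units, $441,401.96):
Base rate for 3463.71.95 is 3.5% + $1.03/unit.
3463.71.95 has an FTA preferential rate, but origin Corador is not Astania; base rate stands.
Additional duty on 3463.71.95 from Corador: +56.1%. Applied ad valorem rate: 3.5% + 56.1% = 59.6%.
Duty = $441,401.96 × 59.6% + 3,748 × $1.03 = $266,936.01.
Line 3 (5421.03.05, Corador, 1,433 m², $267,885.02):
Base rate for 5421.03.05 is 20%.
Additional duty on 5421.03.05 from Corador: +67.1%. Applied ad valorem rate: 20% + 67.1% = 87.1%.
Duty = $267,885.02 × 87.1% = $233,327.85.
Total = $2,168.85 + $266,936.01 + $233,327.85 = $502,432.71.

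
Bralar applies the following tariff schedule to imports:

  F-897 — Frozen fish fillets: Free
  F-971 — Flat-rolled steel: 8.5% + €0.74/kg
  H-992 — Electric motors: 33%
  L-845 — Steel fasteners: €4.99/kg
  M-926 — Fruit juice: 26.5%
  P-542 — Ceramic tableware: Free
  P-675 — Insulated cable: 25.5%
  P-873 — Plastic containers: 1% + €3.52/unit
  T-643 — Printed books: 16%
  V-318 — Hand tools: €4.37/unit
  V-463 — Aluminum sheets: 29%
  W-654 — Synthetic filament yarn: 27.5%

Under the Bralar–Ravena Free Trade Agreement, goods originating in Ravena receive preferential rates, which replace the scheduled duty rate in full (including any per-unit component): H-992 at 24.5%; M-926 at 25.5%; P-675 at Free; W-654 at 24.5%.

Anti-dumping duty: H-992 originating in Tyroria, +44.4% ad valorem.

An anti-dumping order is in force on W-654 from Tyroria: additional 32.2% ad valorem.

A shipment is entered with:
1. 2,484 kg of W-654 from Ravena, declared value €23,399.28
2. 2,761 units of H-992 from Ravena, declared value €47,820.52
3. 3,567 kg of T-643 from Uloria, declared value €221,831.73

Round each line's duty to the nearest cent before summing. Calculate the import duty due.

€52,941.93

Line 1 (W-654, Ravena, 2,484 kg, €23,399.28):
Base rate for W-654 is 27.5%.
Origin Ravena qualifies under the Bralar–Ravena agreement and W-654 is covered: preferential rate 24.5% applies instead.
The additional-duty order on W-654 targets Tyroria, not Ravena; it does not apply.
Duty = €23,399.28 × 24.5% = €5,732.82.
Line 2 (H-992, Ravena, 2,761 units, €47,820.52):
Base rate for H-992 is 33%.
Origin Ravena qualifies under the Bralar–Ravena agreement and H-992 is covered: preferential rate 24.5% applies instead.
The additional-duty order on H-992 targets Tyroria, not Ravena; it does not apply.
Duty = €47,820.52 × 24.5% = €11,716.03.
Line 3 (T-643, Uloria, 3,567 kg, €221,831.73):
Base rate for T-643 is 16%.
Duty = €221,831.73 × 16% = €35,493.08.
Total = €5,732.82 + €11,716.03 + €35,493.08 = €52,941.93.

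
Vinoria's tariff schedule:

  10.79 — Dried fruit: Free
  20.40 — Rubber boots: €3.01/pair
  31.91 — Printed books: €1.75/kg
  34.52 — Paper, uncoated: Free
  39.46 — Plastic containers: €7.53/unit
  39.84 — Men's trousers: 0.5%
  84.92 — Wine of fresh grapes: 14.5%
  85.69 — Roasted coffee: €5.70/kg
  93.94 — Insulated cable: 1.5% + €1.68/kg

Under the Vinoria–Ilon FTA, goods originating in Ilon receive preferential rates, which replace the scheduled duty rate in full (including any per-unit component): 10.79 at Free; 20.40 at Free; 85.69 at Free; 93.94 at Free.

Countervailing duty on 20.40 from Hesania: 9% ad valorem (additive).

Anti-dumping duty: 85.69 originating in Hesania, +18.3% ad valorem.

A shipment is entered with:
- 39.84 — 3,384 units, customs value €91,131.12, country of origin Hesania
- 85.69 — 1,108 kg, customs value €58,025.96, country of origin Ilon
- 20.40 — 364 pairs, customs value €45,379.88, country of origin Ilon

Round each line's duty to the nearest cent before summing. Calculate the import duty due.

Line 1 (39.84, Hesania, 3,384 units, €91,131.12):
Base rate for 39.84 is 0.5%.
Duty = €91,131.12 × 0.5% = €455.66.
Line 2 (85.69, Ilon, 1,108 kg, €58,025.96):
Base rate for 85.69 is €5.70/kg.
Origin Ilon qualifies under the Vinoria–Ilon agreement and 85.69 is covered: preferential rate Free applies instead.
The additional-duty order on 85.69 targets Hesania, not Ilon; it does not apply.
Duty = €58,025.96 × 0% = €0.00.
Line 3 (20.40, Ilon, 364 pairs, €45,379.88):
Base rate for 20.40 is €3.01/pair.
Origin Ilon qualifies under the Vinoria–Ilon agreement and 20.40 is covered: preferential rate Free applies instead.
The additional-duty order on 20.40 targets Hesania, not Ilon; it does not apply.
Duty = €45,379.88 × 0% = €0.00.
Total = €455.66 + €0.00 + €0.00 = €455.66.

€455.66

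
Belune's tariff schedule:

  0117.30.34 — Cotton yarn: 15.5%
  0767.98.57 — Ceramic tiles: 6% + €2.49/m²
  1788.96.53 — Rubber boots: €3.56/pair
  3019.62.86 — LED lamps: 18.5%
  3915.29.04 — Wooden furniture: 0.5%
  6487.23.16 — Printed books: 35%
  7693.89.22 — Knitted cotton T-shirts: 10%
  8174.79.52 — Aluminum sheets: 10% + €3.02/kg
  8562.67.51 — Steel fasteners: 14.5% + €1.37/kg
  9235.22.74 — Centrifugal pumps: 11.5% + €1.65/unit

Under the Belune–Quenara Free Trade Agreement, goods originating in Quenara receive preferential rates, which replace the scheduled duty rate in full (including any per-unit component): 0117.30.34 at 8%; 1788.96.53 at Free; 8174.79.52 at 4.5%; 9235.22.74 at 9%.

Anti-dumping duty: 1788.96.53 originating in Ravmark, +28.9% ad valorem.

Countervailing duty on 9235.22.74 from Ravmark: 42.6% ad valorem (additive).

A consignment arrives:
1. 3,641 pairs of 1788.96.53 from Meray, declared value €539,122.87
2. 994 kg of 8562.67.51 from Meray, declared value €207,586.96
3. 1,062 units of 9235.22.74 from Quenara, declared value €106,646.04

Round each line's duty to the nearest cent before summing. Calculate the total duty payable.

€54,021.99

Line 1 (1788.96.53, Meray, 3,641 pairs, €539,122.87):
Base rate for 1788.96.53 is €3.56/pair.
1788.96.53 has an FTA preferential rate, but origin Meray is not Quenara; base rate stands.
The additional-duty order on 1788.96.53 targets Ravmark, not Meray; it does not apply.
Duty = 3,641 × €3.56 = €12,961.96.
Line 2 (8562.67.51, Meray, 994 kg, €207,586.96):
Base rate for 8562.67.51 is 14.5% + €1.37/kg.
Duty = €207,586.96 × 14.5% + 994 × €1.37 = €31,461.89.
Line 3 (9235.22.74, Quenara, 1,062 units, €106,646.04):
Base rate for 9235.22.74 is 11.5% + €1.65/unit.
Origin Quenara qualifies under the Belune–Quenara agreement and 9235.22.74 is covered: preferential rate 9% applies instead.
The additional-duty order on 9235.22.74 targets Ravmark, not Quenara; it does not apply.
Duty = €106,646.04 × 9% = €9,598.14.
Total = €12,961.96 + €31,461.89 + €9,598.14 = €54,021.99.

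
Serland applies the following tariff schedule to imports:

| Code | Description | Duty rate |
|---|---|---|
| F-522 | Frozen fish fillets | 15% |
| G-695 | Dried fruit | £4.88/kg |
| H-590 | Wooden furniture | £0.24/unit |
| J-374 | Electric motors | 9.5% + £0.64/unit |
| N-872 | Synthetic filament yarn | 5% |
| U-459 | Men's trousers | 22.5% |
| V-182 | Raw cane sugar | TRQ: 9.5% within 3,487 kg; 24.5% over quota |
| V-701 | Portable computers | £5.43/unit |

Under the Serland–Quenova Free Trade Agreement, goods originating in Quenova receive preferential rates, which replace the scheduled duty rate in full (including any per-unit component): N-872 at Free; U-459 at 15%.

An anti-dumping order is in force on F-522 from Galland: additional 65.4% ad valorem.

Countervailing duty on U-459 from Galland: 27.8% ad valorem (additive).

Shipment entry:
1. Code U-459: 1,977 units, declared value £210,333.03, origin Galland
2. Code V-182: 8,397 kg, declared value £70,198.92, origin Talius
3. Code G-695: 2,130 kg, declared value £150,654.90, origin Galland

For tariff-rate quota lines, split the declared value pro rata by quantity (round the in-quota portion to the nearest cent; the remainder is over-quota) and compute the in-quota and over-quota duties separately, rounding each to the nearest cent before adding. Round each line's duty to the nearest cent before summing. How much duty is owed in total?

£129,017.95

Line 1 (U-459, Galland, 1,977 units, £210,333.03):
Base rate for U-459 is 22.5%.
U-459 has an FTA preferential rate, but origin Galland is not Quenova; base rate stands.
Additional duty on U-459 from Galland: +27.8%. Applied ad valorem rate: 22.5% + 27.8% = 50.3%.
Duty = £210,333.03 × 50.3% = £105,797.51.
Line 2 (V-182, Talius, 8,397 kg, £70,198.92):
Code V-182 is under a tariff-rate quota (threshold 3,487 kg). In-quota: 3,487 kg at 9.5%; over-quota: 4,910 kg at 24.5%.
Pro-rata value split: in-quota = £70,198.92 × 3,487/8,397 = £29,151.32; over-quota = £70,198.92 − £29,151.32 = £41,047.60.
In-quota duty = £29,151.32 × 9.5% = £2,769.38. Over-quota duty = £41,047.60 × 24.5% = £10,056.66.
Line duty = £2,769.38 + £10,056.66 = £12,826.04.
Line 3 (G-695, Galland, 2,130 kg, £150,654.90):
Base rate for G-695 is £4.88/kg.
Duty = 2,130 × £4.88 = £10,394.40.
Total = £105,797.51 + £12,826.04 + £10,394.40 = £129,017.95.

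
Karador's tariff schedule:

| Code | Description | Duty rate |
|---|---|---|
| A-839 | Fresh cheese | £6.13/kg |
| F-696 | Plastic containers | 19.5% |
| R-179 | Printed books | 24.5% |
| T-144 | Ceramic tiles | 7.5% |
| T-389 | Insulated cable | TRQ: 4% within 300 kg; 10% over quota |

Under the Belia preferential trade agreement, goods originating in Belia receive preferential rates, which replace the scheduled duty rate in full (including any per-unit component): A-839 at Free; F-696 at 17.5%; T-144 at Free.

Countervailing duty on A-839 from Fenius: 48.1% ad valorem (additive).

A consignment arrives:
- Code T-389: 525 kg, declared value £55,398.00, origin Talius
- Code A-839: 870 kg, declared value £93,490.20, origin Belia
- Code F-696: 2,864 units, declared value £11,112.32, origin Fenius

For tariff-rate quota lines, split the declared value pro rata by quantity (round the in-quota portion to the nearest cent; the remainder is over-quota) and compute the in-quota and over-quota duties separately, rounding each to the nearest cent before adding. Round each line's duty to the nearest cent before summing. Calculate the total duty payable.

Line 1 (T-389, Talius, 525 kg, £55,398.00):
Code T-389 is under a tariff-rate quota (threshold 300 kg). In-quota: 300 kg at 4%; over-quota: 225 kg at 10%.
Pro-rata value split: in-quota = £55,398.00 × 300/525 = £31,656.00; over-quota = £55,398.00 − £31,656.00 = £23,742.00.
In-quota duty = £31,656.00 × 4% = £1,266.24. Over-quota duty = £23,742.00 × 10% = £2,374.20.
Line duty = £1,266.24 + £2,374.20 = £3,640.44.
Line 2 (A-839, Belia, 870 kg, £93,490.20):
Base rate for A-839 is £6.13/kg.
Origin Belia qualifies under the Karador–Belia agreement and A-839 is covered: preferential rate Free applies instead.
The additional-duty order on A-839 targets Fenius, not Belia; it does not apply.
Duty = £93,490.20 × 0% = £0.00.
Line 3 (F-696, Fenius, 2,864 units, £11,112.32):
Base rate for F-696 is 19.5%.
F-696 has an FTA preferential rate, but origin Fenius is not Belia; base rate stands.
Duty = £11,112.32 × 19.5% = £2,166.90.
Total = £3,640.44 + £0.00 + £2,166.90 = £5,807.34.

£5,807.34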